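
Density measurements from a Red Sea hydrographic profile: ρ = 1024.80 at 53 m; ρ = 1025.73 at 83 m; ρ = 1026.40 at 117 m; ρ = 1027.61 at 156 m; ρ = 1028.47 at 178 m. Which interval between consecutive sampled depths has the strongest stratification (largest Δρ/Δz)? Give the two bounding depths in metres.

Compute the density gradient over each adjacent pair:
  53–83 m: Δρ/Δz = 0.93/30 = 0.031 kg m⁻⁴
  83–117 m: Δρ/Δz = 0.67/34 = 0.020 kg m⁻⁴
  117–156 m: Δρ/Δz = 1.21/39 = 0.031 kg m⁻⁴
  156–178 m: Δρ/Δz = 0.86/22 = 0.039 kg m⁻⁴
The largest gradient is in the 156–178 m interval — the pycnocline.

156–178 m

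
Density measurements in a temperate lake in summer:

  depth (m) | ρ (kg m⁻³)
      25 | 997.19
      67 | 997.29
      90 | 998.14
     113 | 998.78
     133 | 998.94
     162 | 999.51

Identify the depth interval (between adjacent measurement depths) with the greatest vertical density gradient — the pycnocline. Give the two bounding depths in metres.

Compute the density gradient over each adjacent pair:
  25–67 m: Δρ/Δz = 0.10/42 = 2.4 × 10⁻³ kg m⁻⁴
  67–90 m: Δρ/Δz = 0.85/23 = 0.037 kg m⁻⁴
  90–113 m: Δρ/Δz = 0.64/23 = 0.028 kg m⁻⁴
  113–133 m: Δρ/Δz = 0.16/20 = 8.0 × 10⁻³ kg m⁻⁴
  133–162 m: Δρ/Δz = 0.57/29 = 0.020 kg m⁻⁴
The largest gradient is in the 67–90 m interval — the pycnocline.

67–90 m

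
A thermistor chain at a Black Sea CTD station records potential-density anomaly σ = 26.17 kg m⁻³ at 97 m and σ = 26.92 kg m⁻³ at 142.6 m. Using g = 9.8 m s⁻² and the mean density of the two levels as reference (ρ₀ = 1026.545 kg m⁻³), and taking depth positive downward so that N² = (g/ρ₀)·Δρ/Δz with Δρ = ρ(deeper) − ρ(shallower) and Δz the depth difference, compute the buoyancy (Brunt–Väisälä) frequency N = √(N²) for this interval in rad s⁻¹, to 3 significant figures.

Δρ = 1026.92 − 1026.17 = 0.75 kg m⁻³ over Δz = 142.6 − 97 = 45.6 m.
N² = (9.8/1026.545) × (0.75/45.6) = 1.5702 × 10⁻⁴ s⁻².
N = √(1.5702 × 10⁻⁴) = 0.012531 rad s⁻¹ ≈ 0.0125 rad s⁻¹.

0.0125 rad s⁻¹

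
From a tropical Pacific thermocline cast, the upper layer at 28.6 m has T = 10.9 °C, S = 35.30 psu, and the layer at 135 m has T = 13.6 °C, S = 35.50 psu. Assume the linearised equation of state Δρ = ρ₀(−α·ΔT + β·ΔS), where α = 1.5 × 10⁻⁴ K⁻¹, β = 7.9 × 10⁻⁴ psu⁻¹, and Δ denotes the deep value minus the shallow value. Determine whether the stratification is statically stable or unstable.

ΔT = 13.6 − 10.9 = +2.7 K and ΔS = 35.50 − 35.30 = +0.20 psu (deep − shallow).
−αΔT = -4.05 × 10⁻⁴; βΔS = 1.58 × 10⁻⁴; sum Δρ/ρ₀ = -2.47 × 10⁻⁴.
Δρ/ρ₀ < 0, so Δρ < 0: deeper water is lighter → statically unstable; the column would overturn.

unstable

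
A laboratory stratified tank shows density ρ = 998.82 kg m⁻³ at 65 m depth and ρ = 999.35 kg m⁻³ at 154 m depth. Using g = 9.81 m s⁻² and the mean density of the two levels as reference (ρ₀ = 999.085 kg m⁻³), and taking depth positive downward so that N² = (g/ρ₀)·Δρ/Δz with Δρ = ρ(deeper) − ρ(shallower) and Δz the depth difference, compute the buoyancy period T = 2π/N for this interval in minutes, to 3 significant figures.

13.7 min

Δρ = 999.35 − 998.82 = 0.53 kg m⁻³ over Δz = 154 − 65 = 89 m.
N² = (9.81/999.085) × (0.53/89) = 5.8473 × 10⁻⁵ s⁻².
N = √(5.8473 × 10⁻⁵) = 7.6468 × 10⁻³ rad s⁻¹, so T = 2π/N = 821.68 s = 13.695 min ≈ 13.7 min.
Since Δρ > 0 the layer is stably stratified.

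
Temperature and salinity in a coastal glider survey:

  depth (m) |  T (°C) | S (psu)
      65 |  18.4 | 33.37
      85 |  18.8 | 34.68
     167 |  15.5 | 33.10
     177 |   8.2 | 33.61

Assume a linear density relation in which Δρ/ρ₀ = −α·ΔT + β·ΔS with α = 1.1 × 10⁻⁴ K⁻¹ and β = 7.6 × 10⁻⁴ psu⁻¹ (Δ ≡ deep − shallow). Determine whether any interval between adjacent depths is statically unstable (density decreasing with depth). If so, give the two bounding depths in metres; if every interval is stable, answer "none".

Evaluate Δρ/ρ₀ = −αΔT + βΔS across each adjacent pair:
  65–85 m: −αΔT+βΔS = −(1.1 × 10⁻⁴)(+0.4)+(7.6 × 10⁻⁴)(+1.31) = 9.5 × 10⁻⁴ → stable
  85–167 m: −αΔT+βΔS = −(1.1 × 10⁻⁴)(-3.3)+(7.6 × 10⁻⁴)(-1.58) = -8.4 × 10⁻⁴ → UNSTABLE
  167–177 m: −αΔT+βΔS = −(1.1 × 10⁻⁴)(-7.3)+(7.6 × 10⁻⁴)(+0.51) = 1.2 × 10⁻³ → stable
The 85–167 m interval has Δρ < 0: lighter water underlies denser water.

85–167 m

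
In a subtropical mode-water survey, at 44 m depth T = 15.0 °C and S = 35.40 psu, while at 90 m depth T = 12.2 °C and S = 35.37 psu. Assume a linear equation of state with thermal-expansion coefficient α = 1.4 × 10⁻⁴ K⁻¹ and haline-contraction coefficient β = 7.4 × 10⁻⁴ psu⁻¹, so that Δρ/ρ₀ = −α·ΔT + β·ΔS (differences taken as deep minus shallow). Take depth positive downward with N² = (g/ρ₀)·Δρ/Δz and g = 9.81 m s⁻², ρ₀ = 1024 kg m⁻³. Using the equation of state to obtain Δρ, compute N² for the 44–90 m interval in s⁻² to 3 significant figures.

7.89 × 10⁻⁵ s⁻²

ΔT = -2.8 K, ΔS = -0.03 psu (deep − shallow).
Δρ/ρ₀ = −αΔT + βΔS = 3.92 × 10⁻⁴ − 2.22 × 10⁻⁵ = 3.698 × 10⁻⁴, so Δρ ≈ 0.3787 kg m⁻³.
N² = (g/ρ₀)·Δρ/Δz = g·(Δρ/ρ₀)/Δz = 9.81 × 3.698 × 10⁻⁴ / 46 = 7.8864 × 10⁻⁵ s⁻² ≈ 7.89 × 10⁻⁵ s⁻².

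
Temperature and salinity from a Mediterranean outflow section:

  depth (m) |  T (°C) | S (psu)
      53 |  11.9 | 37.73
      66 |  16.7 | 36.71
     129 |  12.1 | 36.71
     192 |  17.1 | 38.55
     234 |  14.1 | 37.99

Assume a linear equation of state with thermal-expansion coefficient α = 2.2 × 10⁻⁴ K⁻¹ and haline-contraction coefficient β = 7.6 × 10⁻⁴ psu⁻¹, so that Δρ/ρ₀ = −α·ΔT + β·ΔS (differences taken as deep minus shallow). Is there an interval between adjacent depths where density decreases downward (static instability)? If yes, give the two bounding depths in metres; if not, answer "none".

53–66 m

Evaluate Δρ/ρ₀ = −αΔT + βΔS across each adjacent pair:
  53–66 m: −αΔT+βΔS = −(2.2 × 10⁻⁴)(+4.8)+(7.6 × 10⁻⁴)(-1.02) = -1.8 × 10⁻³ → UNSTABLE
  66–129 m: −αΔT+βΔS = −(2.2 × 10⁻⁴)(-4.6)+(7.6 × 10⁻⁴)(+0.00) = 1.0 × 10⁻³ → stable
  129–192 m: −αΔT+βΔS = −(2.2 × 10⁻⁴)(+5.0)+(7.6 × 10⁻⁴)(+1.84) = 3.0 × 10⁻⁴ → stable
  192–234 m: −αΔT+βΔS = −(2.2 × 10⁻⁴)(-3.0)+(7.6 × 10⁻⁴)(-0.56) = 2.3 × 10⁻⁴ → stable
The 53–66 m interval has Δρ < 0: lighter water underlies denser water.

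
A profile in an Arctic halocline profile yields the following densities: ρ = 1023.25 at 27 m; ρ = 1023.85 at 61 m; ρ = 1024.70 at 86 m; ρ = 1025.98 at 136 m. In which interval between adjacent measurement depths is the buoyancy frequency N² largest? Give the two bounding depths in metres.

61–86 m

Compute the density gradient over each adjacent pair:
  27–61 m: Δρ/Δz = 0.60/34 = 0.018 kg m⁻⁴
  61–86 m: Δρ/Δz = 0.85/25 = 0.034 kg m⁻⁴
  86–136 m: Δρ/Δz = 1.28/50 = 0.026 kg m⁻⁴
The largest gradient is in the 61–86 m interval — the pycnocline.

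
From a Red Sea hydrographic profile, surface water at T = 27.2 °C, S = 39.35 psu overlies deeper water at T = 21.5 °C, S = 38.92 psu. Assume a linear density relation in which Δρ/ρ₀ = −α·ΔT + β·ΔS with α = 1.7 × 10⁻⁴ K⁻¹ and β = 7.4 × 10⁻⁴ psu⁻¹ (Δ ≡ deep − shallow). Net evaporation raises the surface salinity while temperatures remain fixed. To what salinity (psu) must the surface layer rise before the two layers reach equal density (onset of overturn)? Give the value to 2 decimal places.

40.23 psu

Neutral buoyancy requires −α(T_deep − T_surf) + β(S_deep − S_surf′) = 0.
S_surf′ = S_deep − (α/β)·ΔT = 38.92 − (1.7 × 10⁻⁴/7.4 × 10⁻⁴)·(-5.7) = 40.2295 psu.
Increase required: 40.2295 − 39.35 = 0.8795 psu.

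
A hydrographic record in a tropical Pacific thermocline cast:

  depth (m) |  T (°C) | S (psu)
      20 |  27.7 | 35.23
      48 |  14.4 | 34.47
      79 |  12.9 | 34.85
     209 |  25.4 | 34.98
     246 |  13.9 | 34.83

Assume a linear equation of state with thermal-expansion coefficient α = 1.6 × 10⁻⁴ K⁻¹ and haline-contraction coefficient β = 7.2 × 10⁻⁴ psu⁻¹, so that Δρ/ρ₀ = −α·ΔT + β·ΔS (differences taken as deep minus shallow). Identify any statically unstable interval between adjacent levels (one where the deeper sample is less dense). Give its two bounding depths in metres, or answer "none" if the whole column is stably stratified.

79–209 m

Evaluate Δρ/ρ₀ = −αΔT + βΔS across each adjacent pair:
  20–48 m: −αΔT+βΔS = −(1.6 × 10⁻⁴)(-13.3)+(7.2 × 10⁻⁴)(-0.76) = 1.6 × 10⁻³ → stable
  48–79 m: −αΔT+βΔS = −(1.6 × 10⁻⁴)(-1.5)+(7.2 × 10⁻⁴)(+0.38) = 5.1 × 10⁻⁴ → stable
  79–209 m: −αΔT+βΔS = −(1.6 × 10⁻⁴)(+12.5)+(7.2 × 10⁻⁴)(+0.13) = -1.9 × 10⁻³ → UNSTABLE
  209–246 m: −αΔT+βΔS = −(1.6 × 10⁻⁴)(-11.5)+(7.2 × 10⁻⁴)(-0.15) = 1.7 × 10⁻³ → stable
The 79–209 m interval has Δρ < 0: lighter water underlies denser water.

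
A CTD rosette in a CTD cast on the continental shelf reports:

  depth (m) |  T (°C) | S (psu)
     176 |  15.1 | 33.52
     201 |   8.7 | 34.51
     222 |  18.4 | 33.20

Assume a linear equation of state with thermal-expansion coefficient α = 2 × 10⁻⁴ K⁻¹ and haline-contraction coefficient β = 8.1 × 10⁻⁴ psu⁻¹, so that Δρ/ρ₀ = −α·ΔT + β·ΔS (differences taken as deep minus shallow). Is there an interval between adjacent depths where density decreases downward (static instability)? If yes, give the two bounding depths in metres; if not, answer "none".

Evaluate Δρ/ρ₀ = −αΔT + βΔS across each adjacent pair:
  176–201 m: −αΔT+βΔS = −(2 × 10⁻⁴)(-6.4)+(8.1 × 10⁻⁴)(+0.99) = 2.1 × 10⁻³ → stable
  201–222 m: −αΔT+βΔS = −(2 × 10⁻⁴)(+9.7)+(8.1 × 10⁻⁴)(-1.31) = -3.0 × 10⁻³ → UNSTABLE
The 201–222 m interval has Δρ < 0: lighter water underlies denser water.

201–222 m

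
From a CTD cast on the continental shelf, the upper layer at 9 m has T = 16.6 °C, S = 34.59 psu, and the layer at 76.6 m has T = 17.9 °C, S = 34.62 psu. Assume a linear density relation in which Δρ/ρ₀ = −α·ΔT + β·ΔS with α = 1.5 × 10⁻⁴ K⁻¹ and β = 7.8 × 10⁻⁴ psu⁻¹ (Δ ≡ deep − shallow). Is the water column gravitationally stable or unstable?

unstable

ΔT = 17.9 − 16.6 = +1.3 K and ΔS = 34.62 − 34.59 = +0.03 psu (deep − shallow).
−αΔT = -1.95 × 10⁻⁴; βΔS = 2.34 × 10⁻⁵; sum Δρ/ρ₀ = -1.716 × 10⁻⁴.
Δρ/ρ₀ < 0, so Δρ < 0: deeper water is lighter → statically unstable; the column would overturn.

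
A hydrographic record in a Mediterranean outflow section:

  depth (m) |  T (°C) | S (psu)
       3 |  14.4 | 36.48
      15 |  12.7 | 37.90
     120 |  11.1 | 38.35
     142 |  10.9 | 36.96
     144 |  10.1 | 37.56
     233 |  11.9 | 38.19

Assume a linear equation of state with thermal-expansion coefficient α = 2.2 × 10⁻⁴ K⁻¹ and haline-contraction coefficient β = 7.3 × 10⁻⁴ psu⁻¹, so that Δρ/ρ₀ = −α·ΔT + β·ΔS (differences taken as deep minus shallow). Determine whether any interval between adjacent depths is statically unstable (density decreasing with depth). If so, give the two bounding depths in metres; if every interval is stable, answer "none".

120–142 m

Evaluate Δρ/ρ₀ = −αΔT + βΔS across each adjacent pair:
  3–15 m: −αΔT+βΔS = −(2.2 × 10⁻⁴)(-1.7)+(7.3 × 10⁻⁴)(+1.42) = 1.4 × 10⁻³ → stable
  15–120 m: −αΔT+βΔS = −(2.2 × 10⁻⁴)(-1.6)+(7.3 × 10⁻⁴)(+0.45) = 6.8 × 10⁻⁴ → stable
  120–142 m: −αΔT+βΔS = −(2.2 × 10⁻⁴)(-0.2)+(7.3 × 10⁻⁴)(-1.39) = -9.7 × 10⁻⁴ → UNSTABLE
  142–144 m: −αΔT+βΔS = −(2.2 × 10⁻⁴)(-0.8)+(7.3 × 10⁻⁴)(+0.60) = 6.1 × 10⁻⁴ → stable
  144–233 m: −αΔT+βΔS = −(2.2 × 10⁻⁴)(+1.8)+(7.3 × 10⁻⁴)(+0.63) = 6.4 × 10⁻⁵ → stable
The 120–142 m interval has Δρ < 0: lighter water underlies denser water.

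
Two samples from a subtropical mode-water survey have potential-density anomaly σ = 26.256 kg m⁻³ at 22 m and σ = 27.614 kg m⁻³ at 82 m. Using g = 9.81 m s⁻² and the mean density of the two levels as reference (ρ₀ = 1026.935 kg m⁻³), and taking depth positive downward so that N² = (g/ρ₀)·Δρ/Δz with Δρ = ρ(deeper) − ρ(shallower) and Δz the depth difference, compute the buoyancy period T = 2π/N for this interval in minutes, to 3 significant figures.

7.12 min

Δρ = 1027.614 − 1026.256 = 1.358 kg m⁻³ over Δz = 82 − 22 = 60 m.
N² = (9.81/1026.935) × (1.358/60) = 2.1621 × 10⁻⁴ s⁻².
N = √(2.1621 × 10⁻⁴) = 0.014704 rad s⁻¹, so T = 2π/N = 427.31 s = 7.1218 min ≈ 7.12 min.
A positive N² confirms static stability across the interval.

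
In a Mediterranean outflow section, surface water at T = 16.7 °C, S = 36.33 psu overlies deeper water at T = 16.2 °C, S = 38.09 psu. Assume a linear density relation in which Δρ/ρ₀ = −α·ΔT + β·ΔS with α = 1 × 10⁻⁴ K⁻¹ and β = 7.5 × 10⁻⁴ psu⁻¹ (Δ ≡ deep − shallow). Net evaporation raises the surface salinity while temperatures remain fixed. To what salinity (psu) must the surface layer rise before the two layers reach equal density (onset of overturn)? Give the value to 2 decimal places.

Neutral buoyancy requires −α(T_deep − T_surf) + β(S_deep − S_surf′) = 0.
S_surf′ = S_deep − (α/β)·ΔT = 38.09 − (1 × 10⁻⁴/7.5 × 10⁻⁴)·(-0.5) = 38.1567 psu.
Increase required: 38.1567 − 36.33 = 1.8267 psu.

38.16 psu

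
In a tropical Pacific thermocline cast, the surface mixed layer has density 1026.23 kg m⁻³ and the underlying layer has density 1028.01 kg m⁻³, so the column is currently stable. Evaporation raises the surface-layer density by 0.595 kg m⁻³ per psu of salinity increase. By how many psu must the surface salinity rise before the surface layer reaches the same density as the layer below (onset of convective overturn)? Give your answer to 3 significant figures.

Density deficit of the surface layer: 1028.01 − 1026.23 = 1.78 kg m⁻³.
Required change = 1.78 / 0.595 = 2.99 psu.

2.99 psu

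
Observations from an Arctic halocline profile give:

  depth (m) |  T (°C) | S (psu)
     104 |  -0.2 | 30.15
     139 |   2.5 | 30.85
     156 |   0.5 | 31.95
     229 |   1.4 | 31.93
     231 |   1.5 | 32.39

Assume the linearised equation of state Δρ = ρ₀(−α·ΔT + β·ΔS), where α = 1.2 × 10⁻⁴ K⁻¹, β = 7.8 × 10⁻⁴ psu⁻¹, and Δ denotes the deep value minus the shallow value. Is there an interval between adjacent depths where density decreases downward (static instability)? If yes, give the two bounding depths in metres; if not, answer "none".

156–229 m

Evaluate Δρ/ρ₀ = −αΔT + βΔS across each adjacent pair:
  104–139 m: −αΔT+βΔS = −(1.2 × 10⁻⁴)(+2.7)+(7.8 × 10⁻⁴)(+0.70) = 2.2 × 10⁻⁴ → stable
  139–156 m: −αΔT+βΔS = −(1.2 × 10⁻⁴)(-2.0)+(7.8 × 10⁻⁴)(+1.10) = 1.1 × 10⁻³ → stable
  156–229 m: −αΔT+βΔS = −(1.2 × 10⁻⁴)(+0.9)+(7.8 × 10⁻⁴)(-0.02) = -1.2 × 10⁻⁴ → UNSTABLE
  229–231 m: −αΔT+βΔS = −(1.2 × 10⁻⁴)(+0.1)+(7.8 × 10⁻⁴)(+0.46) = 3.5 × 10⁻⁴ → stable
The 156–229 m interval has Δρ < 0: lighter water underlies denser water.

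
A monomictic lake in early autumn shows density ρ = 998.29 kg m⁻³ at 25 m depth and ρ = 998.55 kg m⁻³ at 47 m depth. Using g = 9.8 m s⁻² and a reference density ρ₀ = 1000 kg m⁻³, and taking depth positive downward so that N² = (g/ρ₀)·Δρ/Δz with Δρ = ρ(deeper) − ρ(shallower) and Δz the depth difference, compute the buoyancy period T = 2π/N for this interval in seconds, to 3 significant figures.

584 s

Δρ = 998.55 − 998.29 = 0.26 kg m⁻³ over Δz = 47 − 25 = 22 m.
N² = (9.8/1000) × (0.26/22) = 1.1582 × 10⁻⁴ s⁻².
N = √(1.1582 × 10⁻⁴) = 0.010762 rad s⁻¹, so T = 2π/N = 583.83 s ≈ 584 s.
N² > 0, so the interval is statically stable.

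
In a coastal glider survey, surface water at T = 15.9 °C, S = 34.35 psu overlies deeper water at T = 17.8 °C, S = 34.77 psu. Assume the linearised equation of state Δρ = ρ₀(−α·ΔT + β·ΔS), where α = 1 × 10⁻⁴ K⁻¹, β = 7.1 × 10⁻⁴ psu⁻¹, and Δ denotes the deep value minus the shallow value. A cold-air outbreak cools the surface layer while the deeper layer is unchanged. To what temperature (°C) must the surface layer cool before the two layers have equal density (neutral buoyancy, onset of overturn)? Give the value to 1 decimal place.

14.8 °C

Neutral buoyancy requires Δρ = 0, i.e. −α(T_deep − T_surf′) + β(S_deep − S_surf) = 0.
T_surf′ = T_deep − (β/α)·ΔS = 17.8 − (7.1 × 10⁻⁴/1 × 10⁻⁴)·(+0.42) = 14.818 °C.
Cooling required: 15.9 − (14.818) = 1.082 °C.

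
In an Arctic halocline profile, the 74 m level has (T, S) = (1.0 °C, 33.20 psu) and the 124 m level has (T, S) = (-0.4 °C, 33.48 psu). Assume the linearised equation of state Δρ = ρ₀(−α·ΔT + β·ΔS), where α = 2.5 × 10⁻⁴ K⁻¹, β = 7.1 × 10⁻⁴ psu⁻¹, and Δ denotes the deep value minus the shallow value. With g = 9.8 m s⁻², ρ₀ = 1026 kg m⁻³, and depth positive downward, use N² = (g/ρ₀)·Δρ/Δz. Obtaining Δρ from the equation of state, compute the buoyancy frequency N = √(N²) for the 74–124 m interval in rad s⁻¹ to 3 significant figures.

0.0104 rad s⁻¹

ΔT = -1.4 K, ΔS = +0.28 psu (deep − shallow).
Δρ/ρ₀ = −αΔT + βΔS = 3.50 × 10⁻⁴ + 1.988 × 10⁻⁴ = 5.488 × 10⁻⁴, so Δρ ≈ 0.5631 kg m⁻³.
N² = (g/ρ₀)·Δρ/Δz = g·(Δρ/ρ₀)/Δz = 9.8 × 5.488 × 10⁻⁴ / 50 = 1.0756 × 10⁻⁴ s⁻².
N = √(1.0756 × 10⁻⁴) = 0.010371 rad s⁻¹ ≈ 0.0104 rad s⁻¹.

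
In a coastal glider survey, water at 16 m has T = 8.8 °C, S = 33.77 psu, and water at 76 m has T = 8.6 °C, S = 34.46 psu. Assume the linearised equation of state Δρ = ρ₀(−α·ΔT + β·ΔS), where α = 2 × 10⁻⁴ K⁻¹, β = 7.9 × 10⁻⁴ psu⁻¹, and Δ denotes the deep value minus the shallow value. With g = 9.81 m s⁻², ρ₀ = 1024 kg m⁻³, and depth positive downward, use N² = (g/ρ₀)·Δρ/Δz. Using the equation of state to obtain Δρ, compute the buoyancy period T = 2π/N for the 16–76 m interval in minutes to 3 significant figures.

ΔT = -0.2 K, ΔS = +0.69 psu (deep − shallow).
Δρ/ρ₀ = −αΔT + βΔS = 4.00 × 10⁻⁵ + 5.451 × 10⁻⁴ = 5.851 × 10⁻⁴, so Δρ ≈ 0.5991 kg m⁻³.
N² = (g/ρ₀)·Δρ/Δz = g·(Δρ/ρ₀)/Δz = 9.81 × 5.851 × 10⁻⁴ / 60 = 9.5664 × 10⁻⁵ s⁻².
N = √(9.5664 × 10⁻⁵) = 9.7808 × 10⁻³ rad s⁻¹ → T = 2π/N = 642.40 s = 10.707 min ≈ 10.7 min.

10.7 min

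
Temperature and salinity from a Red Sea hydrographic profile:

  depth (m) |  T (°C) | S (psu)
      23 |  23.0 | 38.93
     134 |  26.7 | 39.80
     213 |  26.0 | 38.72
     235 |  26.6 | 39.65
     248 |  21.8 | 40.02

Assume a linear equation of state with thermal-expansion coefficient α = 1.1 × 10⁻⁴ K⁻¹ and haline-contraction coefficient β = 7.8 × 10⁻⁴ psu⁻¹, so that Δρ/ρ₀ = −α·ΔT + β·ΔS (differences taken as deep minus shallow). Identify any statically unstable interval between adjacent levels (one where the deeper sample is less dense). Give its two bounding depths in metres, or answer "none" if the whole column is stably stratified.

134–213 m

Evaluate Δρ/ρ₀ = −αΔT + βΔS across each adjacent pair:
  23–134 m: −αΔT+βΔS = −(1.1 × 10⁻⁴)(+3.7)+(7.8 × 10⁻⁴)(+0.87) = 2.7 × 10⁻⁴ → stable
  134–213 m: −αΔT+βΔS = −(1.1 × 10⁻⁴)(-0.7)+(7.8 × 10⁻⁴)(-1.08) = -7.7 × 10⁻⁴ → UNSTABLE
  213–235 m: −αΔT+βΔS = −(1.1 × 10⁻⁴)(+0.6)+(7.8 × 10⁻⁴)(+0.93) = 6.6 × 10⁻⁴ → stable
  235–248 m: −αΔT+βΔS = −(1.1 × 10⁻⁴)(-4.8)+(7.8 × 10⁻⁴)(+0.37) = 8.2 × 10⁻⁴ → stable
The 134–213 m interval has Δρ < 0: lighter water underlies denser water.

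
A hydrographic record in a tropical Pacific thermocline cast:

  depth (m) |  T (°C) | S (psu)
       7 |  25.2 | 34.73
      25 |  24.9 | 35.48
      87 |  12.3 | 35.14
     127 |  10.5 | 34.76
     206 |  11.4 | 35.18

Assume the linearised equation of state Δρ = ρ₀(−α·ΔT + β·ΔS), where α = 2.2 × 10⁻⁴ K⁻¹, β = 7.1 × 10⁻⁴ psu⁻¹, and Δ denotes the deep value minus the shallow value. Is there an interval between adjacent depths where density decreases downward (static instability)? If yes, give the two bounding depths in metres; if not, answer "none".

Evaluate Δρ/ρ₀ = −αΔT + βΔS across each adjacent pair:
  7–25 m: −αΔT+βΔS = −(2.2 × 10⁻⁴)(-0.3)+(7.1 × 10⁻⁴)(+0.75) = 6.0 × 10⁻⁴ → stable
  25–87 m: −αΔT+βΔS = −(2.2 × 10⁻⁴)(-12.6)+(7.1 × 10⁻⁴)(-0.34) = 2.5 × 10⁻³ → stable
  87–127 m: −αΔT+βΔS = −(2.2 × 10⁻⁴)(-1.8)+(7.1 × 10⁻⁴)(-0.38) = 1.3 × 10⁻⁴ → stable
  127–206 m: −αΔT+βΔS = −(2.2 × 10⁻⁴)(+0.9)+(7.1 × 10⁻⁴)(+0.42) = 1.0 × 10⁻⁴ → stable
Every interval has Δρ > 0: the column is stably stratified throughout.

none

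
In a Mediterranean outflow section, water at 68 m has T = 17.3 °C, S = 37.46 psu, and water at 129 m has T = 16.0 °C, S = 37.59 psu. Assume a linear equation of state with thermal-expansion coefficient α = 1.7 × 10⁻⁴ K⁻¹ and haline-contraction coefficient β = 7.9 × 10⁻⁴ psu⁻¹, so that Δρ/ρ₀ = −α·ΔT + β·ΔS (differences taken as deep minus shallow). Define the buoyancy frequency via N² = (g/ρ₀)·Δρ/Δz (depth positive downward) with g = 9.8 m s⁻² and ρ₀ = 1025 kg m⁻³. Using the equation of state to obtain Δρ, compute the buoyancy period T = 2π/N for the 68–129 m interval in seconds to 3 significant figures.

ΔT = -1.3 K, ΔS = +0.13 psu (deep − shallow).
Δρ/ρ₀ = −αΔT + βΔS = 2.21 × 10⁻⁴ + 1.027 × 10⁻⁴ = 3.237 × 10⁻⁴, so Δρ ≈ 0.3318 kg m⁻³.
N² = (g/ρ₀)·Δρ/Δz = g·(Δρ/ρ₀)/Δz = 9.8 × 3.237 × 10⁻⁴ / 61 = 5.2004 × 10⁻⁵ s⁻².
N = √(5.2004 × 10⁻⁵) = 7.2114 × 10⁻³ rad s⁻¹ → T = 2π/N = 871.29 s ≈ 871 s.

871 s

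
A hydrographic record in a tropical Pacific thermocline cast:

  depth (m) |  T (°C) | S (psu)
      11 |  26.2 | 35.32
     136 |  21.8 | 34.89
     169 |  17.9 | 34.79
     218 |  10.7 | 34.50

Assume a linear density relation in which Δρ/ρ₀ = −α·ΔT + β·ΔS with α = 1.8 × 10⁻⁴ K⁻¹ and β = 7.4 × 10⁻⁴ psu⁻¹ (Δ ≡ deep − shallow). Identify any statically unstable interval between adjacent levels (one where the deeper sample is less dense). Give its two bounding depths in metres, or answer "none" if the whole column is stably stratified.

Evaluate Δρ/ρ₀ = −αΔT + βΔS across each adjacent pair:
  11–136 m: −αΔT+βΔS = −(1.8 × 10⁻⁴)(-4.4)+(7.4 × 10⁻⁴)(-0.43) = 4.7 × 10⁻⁴ → stable
  136–169 m: −αΔT+βΔS = −(1.8 × 10⁻⁴)(-3.9)+(7.4 × 10⁻⁴)(-0.10) = 6.3 × 10⁻⁴ → stable
  169–218 m: −αΔT+βΔS = −(1.8 × 10⁻⁴)(-7.2)+(7.4 × 10⁻⁴)(-0.29) = 1.1 × 10⁻³ → stable
Every interval has Δρ > 0: the column is stably stratified throughout.

none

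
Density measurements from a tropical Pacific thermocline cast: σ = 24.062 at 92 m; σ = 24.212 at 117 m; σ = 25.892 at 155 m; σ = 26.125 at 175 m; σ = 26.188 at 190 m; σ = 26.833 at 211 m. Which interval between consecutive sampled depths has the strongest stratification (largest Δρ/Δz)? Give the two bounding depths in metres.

117–155 m

Compute the density gradient over each adjacent pair:
  92–117 m: Δρ/Δz = 0.150/25 = 6.0 × 10⁻³ kg m⁻⁴
  117–155 m: Δρ/Δz = 1.680/38 = 0.044 kg m⁻⁴
  155–175 m: Δρ/Δz = 0.233/20 = 0.012 kg m⁻⁴
  175–190 m: Δρ/Δz = 0.063/15 = 4.2 × 10⁻³ kg m⁻⁴
  190–211 m: Δρ/Δz = 0.645/21 = 0.031 kg m⁻⁴
The largest gradient is in the 117–155 m interval — the pycnocline.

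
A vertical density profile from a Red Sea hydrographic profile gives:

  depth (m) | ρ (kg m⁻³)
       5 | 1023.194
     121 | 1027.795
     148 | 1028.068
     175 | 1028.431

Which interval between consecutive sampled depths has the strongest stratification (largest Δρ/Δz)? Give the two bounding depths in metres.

Compute the density gradient over each adjacent pair:
  5–121 m: Δρ/Δz = 4.601/116 = 0.040 kg m⁻⁴
  121–148 m: Δρ/Δz = 0.273/27 = 0.010 kg m⁻⁴
  148–175 m: Δρ/Δz = 0.363/27 = 0.013 kg m⁻⁴
The largest gradient is in the 5–121 m interval — the pycnocline.

5–121 m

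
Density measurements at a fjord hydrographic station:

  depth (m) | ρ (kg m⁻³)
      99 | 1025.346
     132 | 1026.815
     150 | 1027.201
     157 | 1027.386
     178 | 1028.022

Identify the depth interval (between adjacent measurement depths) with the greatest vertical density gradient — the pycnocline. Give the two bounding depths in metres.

99–132 m

Compute the density gradient over each adjacent pair:
  99–132 m: Δρ/Δz = 1.469/33 = 0.045 kg m⁻⁴
  132–150 m: Δρ/Δz = 0.386/18 = 0.021 kg m⁻⁴
  150–157 m: Δρ/Δz = 0.185/7 = 0.026 kg m⁻⁴
  157–178 m: Δρ/Δz = 0.636/21 = 0.030 kg m⁻⁴
The largest gradient is in the 99–132 m interval — the pycnocline.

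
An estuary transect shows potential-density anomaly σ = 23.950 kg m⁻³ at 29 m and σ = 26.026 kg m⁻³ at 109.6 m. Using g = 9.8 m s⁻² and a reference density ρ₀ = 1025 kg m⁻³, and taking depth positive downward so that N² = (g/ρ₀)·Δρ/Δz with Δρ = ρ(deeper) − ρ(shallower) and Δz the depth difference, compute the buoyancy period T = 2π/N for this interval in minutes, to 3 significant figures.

Δρ = 1026.026 − 1023.950 = 2.076 kg m⁻³ over Δz = 109.6 − 29 = 80.6 m.
N² = (9.8/1025) × (2.076/80.6) = 2.4626 × 10⁻⁴ s⁻².
N = √(2.4626 × 10⁻⁴) = 0.015693 rad s⁻¹, so T = 2π/N = 400.38 s = 6.6730 min ≈ 6.67 min.

6.67 min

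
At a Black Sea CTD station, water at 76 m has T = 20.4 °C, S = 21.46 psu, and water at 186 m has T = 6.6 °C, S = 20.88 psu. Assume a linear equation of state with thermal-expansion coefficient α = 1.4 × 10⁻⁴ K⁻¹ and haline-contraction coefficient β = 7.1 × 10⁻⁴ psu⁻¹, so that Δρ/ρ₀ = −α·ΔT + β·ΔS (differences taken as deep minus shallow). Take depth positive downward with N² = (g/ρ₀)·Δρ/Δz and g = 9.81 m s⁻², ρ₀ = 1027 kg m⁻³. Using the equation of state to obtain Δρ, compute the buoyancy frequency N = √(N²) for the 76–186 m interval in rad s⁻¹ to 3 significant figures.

ΔT = -13.8 K, ΔS = -0.58 psu (deep − shallow).
Δρ/ρ₀ = −αΔT + βΔS = 1.932 × 10⁻³ − 4.118 × 10⁻⁴ = 1.5202 × 10⁻³, so Δρ ≈ 1.561 kg m⁻³.
N² = (g/ρ₀)·Δρ/Δz = g·(Δρ/ρ₀)/Δz = 9.81 × 1.5202 × 10⁻³ / 110 = 1.3557 × 10⁻⁴ s⁻².
N = √(1.3557 × 10⁻⁴) = 0.011643 rad s⁻¹ ≈ 0.0116 rad s⁻¹.

0.0116 rad s⁻¹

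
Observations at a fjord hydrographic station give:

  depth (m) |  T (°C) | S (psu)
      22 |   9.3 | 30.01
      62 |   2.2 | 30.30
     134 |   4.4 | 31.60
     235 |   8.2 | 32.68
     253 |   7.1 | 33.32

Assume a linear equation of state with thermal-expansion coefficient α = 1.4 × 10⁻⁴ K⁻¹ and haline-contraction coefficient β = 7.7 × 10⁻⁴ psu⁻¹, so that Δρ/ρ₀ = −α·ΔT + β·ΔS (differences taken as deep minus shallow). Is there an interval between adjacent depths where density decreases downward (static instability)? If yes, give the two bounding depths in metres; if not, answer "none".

none

Evaluate Δρ/ρ₀ = −αΔT + βΔS across each adjacent pair:
  22–62 m: −αΔT+βΔS = −(1.4 × 10⁻⁴)(-7.1)+(7.7 × 10⁻⁴)(+0.29) = 1.2 × 10⁻³ → stable
  62–134 m: −αΔT+βΔS = −(1.4 × 10⁻⁴)(+2.2)+(7.7 × 10⁻⁴)(+1.30) = 6.9 × 10⁻⁴ → stable
  134–235 m: −αΔT+βΔS = −(1.4 × 10⁻⁴)(+3.8)+(7.7 × 10⁻⁴)(+1.08) = 3.0 × 10⁻⁴ → stable
  235–253 m: −αΔT+βΔS = −(1.4 × 10⁻⁴)(-1.1)+(7.7 × 10⁻⁴)(+0.64) = 6.5 × 10⁻⁴ → stable
Every interval has Δρ > 0: the column is stably stratified throughout.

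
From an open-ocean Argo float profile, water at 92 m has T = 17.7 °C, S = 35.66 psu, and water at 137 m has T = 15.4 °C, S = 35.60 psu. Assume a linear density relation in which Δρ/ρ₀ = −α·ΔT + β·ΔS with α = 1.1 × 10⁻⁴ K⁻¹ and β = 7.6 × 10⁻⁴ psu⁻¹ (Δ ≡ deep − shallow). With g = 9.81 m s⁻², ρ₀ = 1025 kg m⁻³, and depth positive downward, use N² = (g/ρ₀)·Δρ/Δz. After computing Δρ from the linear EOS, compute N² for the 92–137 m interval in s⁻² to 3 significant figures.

ΔT = -2.3 K, ΔS = -0.06 psu (deep − shallow).
Δρ/ρ₀ = −αΔT + βΔS = 2.53 × 10⁻⁴ − 4.56 × 10⁻⁵ = 2.074 × 10⁻⁴, so Δρ ≈ 0.2126 kg m⁻³.
N² = (g/ρ₀)·Δρ/Δz = g·(Δρ/ρ₀)/Δz = 9.81 × 2.074 × 10⁻⁴ / 45 = 4.5213 × 10⁻⁵ s⁻² ≈ 4.52 × 10⁻⁵ s⁻².

4.52 × 10⁻⁵ s⁻²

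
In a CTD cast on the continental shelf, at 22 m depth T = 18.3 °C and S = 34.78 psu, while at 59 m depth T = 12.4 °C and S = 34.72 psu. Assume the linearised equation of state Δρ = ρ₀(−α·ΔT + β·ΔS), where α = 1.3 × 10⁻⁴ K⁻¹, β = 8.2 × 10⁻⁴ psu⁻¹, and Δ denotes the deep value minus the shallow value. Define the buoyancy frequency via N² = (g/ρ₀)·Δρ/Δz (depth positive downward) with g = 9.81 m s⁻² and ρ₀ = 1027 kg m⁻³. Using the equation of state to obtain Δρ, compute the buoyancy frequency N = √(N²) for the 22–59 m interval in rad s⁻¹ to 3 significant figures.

0.0138 rad s⁻¹

ΔT = -5.9 K, ΔS = -0.06 psu (deep − shallow).
Δρ/ρ₀ = −αΔT + βΔS = 7.67 × 10⁻⁴ − 4.92 × 10⁻⁵ = 7.178 × 10⁻⁴, so Δρ ≈ 0.7372 kg m⁻³.
N² = (g/ρ₀)·Δρ/Δz = g·(Δρ/ρ₀)/Δz = 9.81 × 7.178 × 10⁻⁴ / 37 = 1.9031 × 10⁻⁴ s⁻².
N = √(1.9031 × 10⁻⁴) = 0.013795 rad s⁻¹ ≈ 0.0138 rad s⁻¹.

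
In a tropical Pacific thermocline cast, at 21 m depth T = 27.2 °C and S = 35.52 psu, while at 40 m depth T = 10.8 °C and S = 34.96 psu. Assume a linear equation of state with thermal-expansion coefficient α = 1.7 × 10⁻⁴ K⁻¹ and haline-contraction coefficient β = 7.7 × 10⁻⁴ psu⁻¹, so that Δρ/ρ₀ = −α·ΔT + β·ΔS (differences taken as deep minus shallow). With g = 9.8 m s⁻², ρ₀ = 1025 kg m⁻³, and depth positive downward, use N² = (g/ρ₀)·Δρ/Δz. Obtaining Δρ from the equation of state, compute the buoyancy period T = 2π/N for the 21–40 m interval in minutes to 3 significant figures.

ΔT = -16.4 K, ΔS = -0.56 psu (deep − shallow).
Δρ/ρ₀ = −αΔT + βΔS = 2.788 × 10⁻³ − 4.312 × 10⁻⁴ = 2.3568 × 10⁻³, so Δρ ≈ 2.416 kg m⁻³.
N² = (g/ρ₀)·Δρ/Δz = g·(Δρ/ρ₀)/Δz = 9.8 × 2.3568 × 10⁻³ / 19 = 1.2156 × 10⁻³ s⁻².
N = √(1.2156 × 10⁻³) = 0.034865 rad s⁻¹ → T = 2π/N = 180.21 s = 3.0035 min ≈ 3.00 min.

3.00 min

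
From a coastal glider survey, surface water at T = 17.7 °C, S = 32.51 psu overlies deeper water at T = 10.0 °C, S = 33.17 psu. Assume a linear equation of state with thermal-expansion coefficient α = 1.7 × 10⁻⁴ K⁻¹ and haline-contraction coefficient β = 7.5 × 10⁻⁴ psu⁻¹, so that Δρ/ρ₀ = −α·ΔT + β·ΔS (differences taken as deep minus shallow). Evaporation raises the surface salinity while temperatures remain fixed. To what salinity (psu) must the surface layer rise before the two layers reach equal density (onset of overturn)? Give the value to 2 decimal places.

Neutral buoyancy requires −α(T_deep − T_surf) + β(S_deep − S_surf′) = 0.
S_surf′ = S_deep − (α/β)·ΔT = 33.17 − (1.7 × 10⁻⁴/7.5 × 10⁻⁴)·(-7.7) = 34.9153 psu.
Increase required: 34.9153 − 32.51 = 2.4053 psu.

34.92 psu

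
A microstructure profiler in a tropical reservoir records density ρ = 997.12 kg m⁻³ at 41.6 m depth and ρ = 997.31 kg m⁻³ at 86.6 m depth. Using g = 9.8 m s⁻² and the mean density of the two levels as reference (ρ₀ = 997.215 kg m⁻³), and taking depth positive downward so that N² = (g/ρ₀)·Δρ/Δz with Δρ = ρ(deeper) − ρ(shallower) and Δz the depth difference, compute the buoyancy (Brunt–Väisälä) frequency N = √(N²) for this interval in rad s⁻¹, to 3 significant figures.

6.44 × 10⁻³ rad s⁻¹

Δρ = 997.31 − 997.12 = 0.19 kg m⁻³ over Δz = 86.6 − 41.6 = 45 m.
N² = (9.8/997.215) × (0.19/45) = 4.1493 × 10⁻⁵ s⁻².
N = √(4.1493 × 10⁻⁵) = 6.4415 × 10⁻³ rad s⁻¹ ≈ 6.44 × 10⁻³ rad s⁻¹.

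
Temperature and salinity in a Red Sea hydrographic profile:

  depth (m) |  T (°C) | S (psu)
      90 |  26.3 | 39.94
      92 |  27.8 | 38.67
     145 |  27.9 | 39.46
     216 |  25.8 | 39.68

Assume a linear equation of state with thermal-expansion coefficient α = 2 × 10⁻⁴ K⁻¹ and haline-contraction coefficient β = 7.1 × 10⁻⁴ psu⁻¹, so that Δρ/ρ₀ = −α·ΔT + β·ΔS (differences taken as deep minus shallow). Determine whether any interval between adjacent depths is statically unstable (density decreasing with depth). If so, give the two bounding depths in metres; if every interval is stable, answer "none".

90–92 m

Evaluate Δρ/ρ₀ = −αΔT + βΔS across each adjacent pair:
  90–92 m: −αΔT+βΔS = −(2 × 10⁻⁴)(+1.5)+(7.1 × 10⁻⁴)(-1.27) = -1.2 × 10⁻³ → UNSTABLE
  92–145 m: −αΔT+βΔS = −(2 × 10⁻⁴)(+0.1)+(7.1 × 10⁻⁴)(+0.79) = 5.4 × 10⁻⁴ → stable
  145–216 m: −αΔT+βΔS = −(2 × 10⁻⁴)(-2.1)+(7.1 × 10⁻⁴)(+0.22) = 5.8 × 10⁻⁴ → stable
The 90–92 m interval has Δρ < 0: lighter water underlies denser water.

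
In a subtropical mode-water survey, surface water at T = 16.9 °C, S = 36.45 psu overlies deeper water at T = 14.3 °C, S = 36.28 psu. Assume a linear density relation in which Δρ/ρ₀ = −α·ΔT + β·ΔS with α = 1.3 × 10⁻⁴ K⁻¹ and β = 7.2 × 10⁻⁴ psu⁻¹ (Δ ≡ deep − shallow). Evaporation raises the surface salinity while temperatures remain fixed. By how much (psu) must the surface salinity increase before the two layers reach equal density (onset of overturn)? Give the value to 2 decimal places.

Neutral buoyancy requires −α(T_deep − T_surf) + β(S_deep − S_surf′) = 0.
S_surf′ = S_deep − (α/β)·ΔT = 36.28 − (1.3 × 10⁻⁴/7.2 × 10⁻⁴)·(-2.6) = 36.7494 psu.
Increase required: 36.7494 − 36.45 = 0.2994 psu.

0.30 psu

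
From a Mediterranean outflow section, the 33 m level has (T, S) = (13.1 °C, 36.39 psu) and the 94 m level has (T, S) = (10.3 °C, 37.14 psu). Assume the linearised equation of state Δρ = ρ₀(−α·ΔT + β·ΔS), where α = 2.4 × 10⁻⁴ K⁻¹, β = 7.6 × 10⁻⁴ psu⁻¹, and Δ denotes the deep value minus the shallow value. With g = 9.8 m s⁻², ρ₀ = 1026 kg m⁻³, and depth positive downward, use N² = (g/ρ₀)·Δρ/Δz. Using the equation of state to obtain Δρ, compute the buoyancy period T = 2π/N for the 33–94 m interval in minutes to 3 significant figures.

ΔT = -2.8 K, ΔS = +0.75 psu (deep − shallow).
Δρ/ρ₀ = −αΔT + βΔS = 6.72 × 10⁻⁴ + 5.70 × 10⁻⁴ = 1.242 × 10⁻³, so Δρ ≈ 1.274 kg m⁻³.
N² = (g/ρ₀)·Δρ/Δz = g·(Δρ/ρ₀)/Δz = 9.8 × 1.242 × 10⁻³ / 61 = 1.9953 × 10⁻⁴ s⁻².
N = √(1.9953 × 10⁻⁴) = 0.014126 rad s⁻¹ → T = 2π/N = 444.80 s = 7.4133 min ≈ 7.41 min.

7.41 min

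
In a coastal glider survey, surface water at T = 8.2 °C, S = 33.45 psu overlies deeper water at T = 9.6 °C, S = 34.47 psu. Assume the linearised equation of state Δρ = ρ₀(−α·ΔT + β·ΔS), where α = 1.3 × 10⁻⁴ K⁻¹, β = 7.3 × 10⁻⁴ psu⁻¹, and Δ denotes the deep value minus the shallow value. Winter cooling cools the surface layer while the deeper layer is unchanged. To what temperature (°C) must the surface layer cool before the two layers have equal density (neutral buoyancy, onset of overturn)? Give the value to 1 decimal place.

3.9 °C

Neutral buoyancy requires Δρ = 0, i.e. −α(T_deep − T_surf′) + β(S_deep − S_surf) = 0.
T_surf′ = T_deep − (β/α)·ΔS = 9.6 − (7.3 × 10⁻⁴/1.3 × 10⁻⁴)·(+1.02) = 3.872 °C.
Cooling required: 8.2 − (3.872) = 4.328 °C.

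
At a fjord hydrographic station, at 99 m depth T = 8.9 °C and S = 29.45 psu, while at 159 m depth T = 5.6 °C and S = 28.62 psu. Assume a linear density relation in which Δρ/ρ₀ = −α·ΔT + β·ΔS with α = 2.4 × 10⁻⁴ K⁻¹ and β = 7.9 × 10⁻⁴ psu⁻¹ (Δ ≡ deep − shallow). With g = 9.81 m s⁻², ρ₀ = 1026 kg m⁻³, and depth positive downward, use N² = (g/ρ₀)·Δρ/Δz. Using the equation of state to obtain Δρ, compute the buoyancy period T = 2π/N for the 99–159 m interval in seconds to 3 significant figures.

1.33 × 10³ s

ΔT = -3.3 K, ΔS = -0.83 psu (deep − shallow).
Δρ/ρ₀ = −αΔT + βΔS = 7.92 × 10⁻⁴ − 6.557 × 10⁻⁴ = 1.363 × 10⁻⁴, so Δρ ≈ 0.1398 kg m⁻³.
N² = (g/ρ₀)·Δρ/Δz = g·(Δρ/ρ₀)/Δz = 9.81 × 1.363 × 10⁻⁴ / 60 = 2.2285 × 10⁻⁵ s⁻².
N = √(2.2285 × 10⁻⁵) = 4.7207 × 10⁻³ rad s⁻¹ → T = 2π/N = 1.3310 × 10³ s ≈ 1.33 × 10³ s.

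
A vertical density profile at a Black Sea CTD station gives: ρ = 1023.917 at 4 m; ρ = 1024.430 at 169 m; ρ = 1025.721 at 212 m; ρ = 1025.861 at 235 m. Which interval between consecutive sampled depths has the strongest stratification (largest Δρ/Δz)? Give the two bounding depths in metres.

169–212 m

Compute the density gradient over each adjacent pair:
  4–169 m: Δρ/Δz = 0.513/165 = 3.1 × 10⁻³ kg m⁻⁴
  169–212 m: Δρ/Δz = 1.291/43 = 0.030 kg m⁻⁴
  212–235 m: Δρ/Δz = 0.140/23 = 6.1 × 10⁻³ kg m⁻⁴
The largest gradient is in the 169–212 m interval — the pycnocline.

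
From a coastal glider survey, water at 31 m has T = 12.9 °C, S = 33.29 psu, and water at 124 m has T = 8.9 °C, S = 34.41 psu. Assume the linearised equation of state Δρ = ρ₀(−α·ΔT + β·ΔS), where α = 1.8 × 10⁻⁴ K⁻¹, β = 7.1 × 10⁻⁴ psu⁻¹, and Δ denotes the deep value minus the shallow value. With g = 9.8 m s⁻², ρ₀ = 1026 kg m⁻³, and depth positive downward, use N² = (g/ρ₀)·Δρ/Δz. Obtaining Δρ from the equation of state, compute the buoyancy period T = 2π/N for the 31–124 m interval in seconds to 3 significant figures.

ΔT = -4.0 K, ΔS = +1.12 psu (deep − shallow).
Δρ/ρ₀ = −αΔT + βΔS = 7.20 × 10⁻⁴ + 7.952 × 10⁻⁴ = 1.5152 × 10⁻³, so Δρ ≈ 1.555 kg m⁻³.
N² = (g/ρ₀)·Δρ/Δz = g·(Δρ/ρ₀)/Δz = 9.8 × 1.5152 × 10⁻³ / 93 = 1.5967 × 10⁻⁴ s⁻².
N = √(1.5967 × 10⁻⁴) = 0.012636 rad s⁻¹ → T = 2π/N = 497.24 s ≈ 497 s.

497 s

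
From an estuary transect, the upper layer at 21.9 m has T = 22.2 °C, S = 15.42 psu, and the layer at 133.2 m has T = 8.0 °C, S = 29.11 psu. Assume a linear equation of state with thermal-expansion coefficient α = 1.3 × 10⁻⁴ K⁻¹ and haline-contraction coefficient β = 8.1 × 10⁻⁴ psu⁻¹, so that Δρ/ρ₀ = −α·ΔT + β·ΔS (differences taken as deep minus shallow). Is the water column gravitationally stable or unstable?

stable

ΔT = 8.0 − 22.2 = -14.2 K and ΔS = 29.11 − 15.42 = +13.69 psu (deep − shallow).
−αΔT = 1.846 × 10⁻³; βΔS = 0.0110889; sum Δρ/ρ₀ = 0.0129349.
Δρ/ρ₀ > 0, so Δρ > 0: deeper water is denser → statically stable.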